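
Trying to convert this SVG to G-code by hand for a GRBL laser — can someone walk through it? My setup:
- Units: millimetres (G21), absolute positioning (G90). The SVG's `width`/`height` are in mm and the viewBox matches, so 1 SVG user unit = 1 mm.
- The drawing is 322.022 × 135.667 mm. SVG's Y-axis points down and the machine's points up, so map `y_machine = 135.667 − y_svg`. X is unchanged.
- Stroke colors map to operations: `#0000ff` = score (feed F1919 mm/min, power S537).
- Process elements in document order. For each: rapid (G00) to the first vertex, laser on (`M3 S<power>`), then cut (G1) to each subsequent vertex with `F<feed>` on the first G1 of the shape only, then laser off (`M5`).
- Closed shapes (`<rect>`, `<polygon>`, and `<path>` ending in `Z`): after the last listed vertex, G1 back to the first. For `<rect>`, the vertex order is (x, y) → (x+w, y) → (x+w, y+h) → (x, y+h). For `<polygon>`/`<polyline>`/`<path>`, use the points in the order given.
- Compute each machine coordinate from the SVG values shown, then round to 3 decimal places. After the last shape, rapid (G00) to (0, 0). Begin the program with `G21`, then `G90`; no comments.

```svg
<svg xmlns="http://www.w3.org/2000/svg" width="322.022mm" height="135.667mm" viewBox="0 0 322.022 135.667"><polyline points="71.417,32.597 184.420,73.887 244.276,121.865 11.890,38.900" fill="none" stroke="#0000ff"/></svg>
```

1 u = 1 mm; y_m = 135.667 − y.

[1] `<polyline>` open polyline, #0000ff→score S537 F1919: (71.417,103.070) → (184.420,61.780) → (244.276,13.802) → (11.890,96.767)

G21
G90
G00 X71.417 Y103.070
M3 S537
G1 X184.420 Y61.780 F1919
G1 X244.276 Y13.802
G1 X11.890 Y96.767
M5
G00 X0.000 Y0.000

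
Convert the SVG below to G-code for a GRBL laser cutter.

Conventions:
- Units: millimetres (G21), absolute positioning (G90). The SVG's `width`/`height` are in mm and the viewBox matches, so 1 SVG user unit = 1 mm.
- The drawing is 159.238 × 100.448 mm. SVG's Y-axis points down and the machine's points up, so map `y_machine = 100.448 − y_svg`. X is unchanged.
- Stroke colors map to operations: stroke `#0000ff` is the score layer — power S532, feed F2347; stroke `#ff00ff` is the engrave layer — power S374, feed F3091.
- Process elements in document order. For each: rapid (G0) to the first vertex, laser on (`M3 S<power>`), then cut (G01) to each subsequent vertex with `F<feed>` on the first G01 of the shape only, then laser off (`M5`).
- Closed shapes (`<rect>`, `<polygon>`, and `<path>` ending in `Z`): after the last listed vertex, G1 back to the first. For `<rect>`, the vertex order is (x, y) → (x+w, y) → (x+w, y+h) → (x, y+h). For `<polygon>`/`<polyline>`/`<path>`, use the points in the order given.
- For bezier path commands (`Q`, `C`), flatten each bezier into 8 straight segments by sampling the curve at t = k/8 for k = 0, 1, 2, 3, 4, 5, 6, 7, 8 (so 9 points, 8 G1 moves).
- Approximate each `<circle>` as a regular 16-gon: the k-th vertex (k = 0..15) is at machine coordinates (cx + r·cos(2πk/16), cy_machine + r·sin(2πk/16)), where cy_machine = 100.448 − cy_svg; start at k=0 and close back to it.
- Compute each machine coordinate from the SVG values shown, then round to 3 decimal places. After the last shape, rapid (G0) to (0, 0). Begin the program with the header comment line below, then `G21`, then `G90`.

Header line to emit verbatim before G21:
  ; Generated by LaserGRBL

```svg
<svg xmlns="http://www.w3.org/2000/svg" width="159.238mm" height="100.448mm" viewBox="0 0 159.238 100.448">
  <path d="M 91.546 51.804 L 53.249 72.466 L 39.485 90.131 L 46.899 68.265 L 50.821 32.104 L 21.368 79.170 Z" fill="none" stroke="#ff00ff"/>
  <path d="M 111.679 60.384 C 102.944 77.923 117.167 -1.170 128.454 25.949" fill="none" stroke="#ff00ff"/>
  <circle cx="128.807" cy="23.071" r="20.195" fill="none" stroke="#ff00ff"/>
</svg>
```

; Generated by LaserGRBL
G21
G90
G0 X91.546 Y48.644
M3 S374
G01 X53.249 Y27.982 F3091
G01 X39.485 Y10.317
G01 X46.899 Y32.183
G01 X50.821 Y68.344
G01 X21.368 Y21.278
G01 X91.546 Y48.644
M5
G0 X111.679 Y40.064
M3 S374
G01 X109.429 Y37.620 F3091
G01 X109.028 Y41.859
G01 X110.172 Y50.402
G01 X112.558 Y60.874
G01 X115.883 Y70.897
G01 X119.843 Y78.093
G01 X124.134 Y80.086
G01 X128.454 Y74.499
M5
G0 X149.002 Y77.377
M3 S374
G01 X147.465 Y85.105 F3091
G01 X143.087 Y91.657
G01 X136.535 Y96.035
G01 X128.807 Y97.572
G01 X121.079 Y96.035
G01 X114.527 Y91.657
G01 X110.149 Y85.105
G01 X108.612 Y77.377
G01 X110.149 Y69.649
G01 X114.527 Y63.097
G01 X121.079 Y58.719
G01 X128.807 Y57.182
G01 X136.535 Y58.719
G01 X143.087 Y63.097
G01 X147.465 Y69.649
G01 X149.002 Y77.377
M5
G0 X0.000 Y0.000

viewBox `0 0 159.238 100.448` with mm width/height → 1 unit = 1 mm. Flip: y_m = 100.448 − y_svg.

**Shape 1** — `<path>` closed polygon, stroke `#ff00ff` → engrave (S374, F3091). Machine vertices: (91.546,48.644) → (53.249,27.982) → (39.485,10.317) → (46.899,32.183) → (50.821,68.344) → (21.368,21.278) → (91.546,48.644). Closed: final G1 returns to the first vertex.

**Shape 2** — `<path>` cubic bezier, stroke `#ff00ff` → engrave (S374, F3091). Control points (SVG): P0=(111.679,60.384), P1=(102.944,77.923), P2=(117.167,-1.170), P3=(128.454,25.949); sampled at t=k/8. Machine vertices: (111.679,40.064) → (109.429,37.620) → (109.028,41.859) → (110.172,50.402) → (112.558,60.874) → (115.883,70.897) → (119.843,78.093) → (124.134,80.086) → (128.454,74.499). Open path.

**Shape 3** — `<circle>` circle, stroke `#ff00ff` → engrave (S374, F3091). Machine vertices: (149.002,77.377) → (147.465,85.105) → (143.087,91.657) → (136.535,96.035) → (128.807,97.572) → (121.079,96.035) → (114.527,91.657) → (110.149,85.105) → (108.612,77.377) → (110.149,69.649) → (114.527,63.097) → (121.079,58.719) → (128.807,57.182) → (136.535,58.719) → (143.087,63.097) → (147.465,69.649) → (149.002,77.377). Closed: final G1 returns to the first vertex.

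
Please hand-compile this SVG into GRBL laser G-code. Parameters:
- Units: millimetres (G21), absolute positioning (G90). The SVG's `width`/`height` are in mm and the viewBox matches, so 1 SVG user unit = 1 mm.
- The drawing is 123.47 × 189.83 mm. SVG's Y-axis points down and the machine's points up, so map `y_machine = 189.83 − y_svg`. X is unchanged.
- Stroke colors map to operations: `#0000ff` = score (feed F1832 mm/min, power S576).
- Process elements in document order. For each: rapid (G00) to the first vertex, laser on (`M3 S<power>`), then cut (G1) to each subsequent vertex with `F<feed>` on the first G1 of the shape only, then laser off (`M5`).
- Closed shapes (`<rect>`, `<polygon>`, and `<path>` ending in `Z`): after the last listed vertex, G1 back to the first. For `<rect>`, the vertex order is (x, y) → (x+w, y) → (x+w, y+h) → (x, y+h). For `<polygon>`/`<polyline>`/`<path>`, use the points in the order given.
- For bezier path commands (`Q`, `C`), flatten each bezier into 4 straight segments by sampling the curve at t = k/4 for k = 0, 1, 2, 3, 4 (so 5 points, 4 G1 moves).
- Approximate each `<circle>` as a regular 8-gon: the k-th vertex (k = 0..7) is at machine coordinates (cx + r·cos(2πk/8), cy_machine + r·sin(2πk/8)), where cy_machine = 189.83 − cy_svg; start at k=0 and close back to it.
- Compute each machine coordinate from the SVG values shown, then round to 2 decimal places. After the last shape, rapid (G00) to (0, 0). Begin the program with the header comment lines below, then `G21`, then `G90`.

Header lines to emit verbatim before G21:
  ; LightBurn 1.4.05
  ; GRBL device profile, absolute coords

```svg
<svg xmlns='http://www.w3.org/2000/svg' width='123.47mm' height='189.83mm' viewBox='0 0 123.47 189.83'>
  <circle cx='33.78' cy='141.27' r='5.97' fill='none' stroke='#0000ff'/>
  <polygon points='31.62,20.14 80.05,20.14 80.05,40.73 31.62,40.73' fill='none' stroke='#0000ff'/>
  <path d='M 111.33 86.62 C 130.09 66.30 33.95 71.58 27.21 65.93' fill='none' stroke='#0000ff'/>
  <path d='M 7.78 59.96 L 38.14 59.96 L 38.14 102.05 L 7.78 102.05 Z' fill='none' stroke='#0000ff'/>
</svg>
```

viewBox `0 0 123.47 189.83` with mm width/height → 1 unit = 1 mm. Flip: y_m = 189.83 − y_svg.

**Shape 1** — `<circle>` circle, stroke `#0000ff` → score (S576, F1832). Machine vertices: (39.75,48.56) → (38.00,52.78) → (33.78,54.53) → (29.56,52.78) → (27.81,48.56) → (29.56,44.34) → (33.78,42.59) → (38.00,44.34) → (39.75,48.56). Closed: final G1 returns to the first vertex.

**Shape 2** — `<polygon>` rectangle, stroke `#0000ff` → score (S576, F1832). Machine vertices: (31.62,169.69) → (80.05,169.69) → (80.05,149.10) → (31.62,149.10) → (31.62,169.69). Closed: final G1 returns to the first vertex.

**Shape 3** — `<path>` cubic bezier, stroke `#0000ff` → score (S576, F1832). Control points (SVG): P0=(111.33,86.62), P1=(130.09,66.30), P2=(33.95,71.58), P3=(27.21,65.93); sampled at t=k/4. Machine vertices: (111.33,103.21) → (107.05,114.22) → (78.83,119.06) → (45.84,121.14) → (27.21,123.90). Open path.

**Shape 4** — `<path>` rectangle, stroke `#0000ff` → score (S576, F1832). Machine vertices: (7.78,129.87) → (38.14,129.87) → (38.14,87.78) → (7.78,87.78) → (7.78,129.87). Closed: final G1 returns to the first vertex.

; LightBurn 1.4.05
; GRBL device profile, absolute coords
G21
G90
G00 X39.75 Y48.56
M3 S576
G1 X38.00 Y52.78 F1832
G1 X33.78 Y54.53
G1 X29.56 Y52.78
G1 X27.81 Y48.56
G1 X29.56 Y44.34
G1 X33.78 Y42.59
G1 X38.00 Y44.34
G1 X39.75 Y48.56
M5
G00 X31.62 Y169.69
M3 S576
G1 X80.05 Y169.69 F1832
G1 X80.05 Y149.10
G1 X31.62 Y149.10
G1 X31.62 Y169.69
M5
G00 X111.33 Y103.21
M3 S576
G1 X107.05 Y114.22 F1832
G1 X78.83 Y119.06
G1 X45.84 Y121.14
G1 X27.21 Y123.90
M5
G00 X7.78 Y129.87
M3 S576
G1 X38.14 Y129.87 F1832
G1 X38.14 Y87.78
G1 X7.78 Y87.78
G1 X7.78 Y129.87
M5
G00 X0.00 Y0.00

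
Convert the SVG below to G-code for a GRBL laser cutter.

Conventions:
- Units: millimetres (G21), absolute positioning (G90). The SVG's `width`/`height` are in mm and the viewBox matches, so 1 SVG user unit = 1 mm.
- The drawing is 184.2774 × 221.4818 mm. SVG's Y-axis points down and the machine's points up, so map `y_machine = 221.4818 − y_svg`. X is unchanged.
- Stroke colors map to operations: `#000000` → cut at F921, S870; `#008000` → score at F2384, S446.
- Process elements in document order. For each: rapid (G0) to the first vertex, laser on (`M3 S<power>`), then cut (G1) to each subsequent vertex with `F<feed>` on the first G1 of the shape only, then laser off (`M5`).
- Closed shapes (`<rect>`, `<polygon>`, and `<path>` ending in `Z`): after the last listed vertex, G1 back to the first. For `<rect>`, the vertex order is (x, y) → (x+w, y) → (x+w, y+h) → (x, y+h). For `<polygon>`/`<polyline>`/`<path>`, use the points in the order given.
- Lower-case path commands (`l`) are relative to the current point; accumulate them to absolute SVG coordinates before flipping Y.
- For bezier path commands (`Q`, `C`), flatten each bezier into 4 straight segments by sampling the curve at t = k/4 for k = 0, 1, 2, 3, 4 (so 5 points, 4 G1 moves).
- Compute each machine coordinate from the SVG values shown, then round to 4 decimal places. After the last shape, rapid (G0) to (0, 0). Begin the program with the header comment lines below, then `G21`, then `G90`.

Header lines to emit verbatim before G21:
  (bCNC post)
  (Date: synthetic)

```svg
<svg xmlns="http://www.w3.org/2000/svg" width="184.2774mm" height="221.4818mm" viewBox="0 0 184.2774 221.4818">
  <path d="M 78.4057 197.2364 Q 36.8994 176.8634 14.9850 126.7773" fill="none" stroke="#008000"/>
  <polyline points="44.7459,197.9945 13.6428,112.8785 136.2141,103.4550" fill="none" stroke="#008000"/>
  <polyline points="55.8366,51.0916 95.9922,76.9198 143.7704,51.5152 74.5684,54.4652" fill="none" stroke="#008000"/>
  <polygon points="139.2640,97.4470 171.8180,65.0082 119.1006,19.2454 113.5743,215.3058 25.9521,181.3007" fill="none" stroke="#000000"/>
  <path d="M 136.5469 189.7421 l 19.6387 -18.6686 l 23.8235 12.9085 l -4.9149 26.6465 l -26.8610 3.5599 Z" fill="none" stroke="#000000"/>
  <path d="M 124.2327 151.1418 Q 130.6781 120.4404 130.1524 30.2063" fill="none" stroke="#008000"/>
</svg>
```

(bCNC post)
(Date: synthetic)
G21
G90
G0 X78.4057 Y24.2454
M3 S446
G1 X58.8770 Y36.2890 F2384
G1 X41.7974 Y52.0467
G1 X27.1667 Y71.5185
G1 X14.9850 Y94.7045
M5
G0 X44.7459 Y23.4873
M3 S446
G1 X13.6428 Y108.6033 F2384
G1 X136.2141 Y118.0268
M5
G0 X55.8366 Y170.3902
M3 S446
G1 X95.9922 Y144.5620 F2384
G1 X143.7704 Y169.9666
G1 X74.5684 Y167.0166
M5
G0 X139.2640 Y124.0348
M3 S870
G1 X171.8180 Y156.4736 F921
G1 X119.1006 Y202.2364
G1 X113.5743 Y6.1760
G1 X25.9521 Y40.1811
G1 X139.2640 Y124.0348
M5
G0 X136.5469 Y31.7397
M3 S870
G1 X156.1856 Y50.4083 F921
G1 X180.0091 Y37.4998
G1 X175.0942 Y10.8533
G1 X148.2332 Y7.2934
G1 X136.5469 Y31.7397
M5
G0 X124.2327 Y70.3400
M3 S446
G1 X127.0197 Y89.4115 F2384
G1 X128.9353 Y115.9246
G1 X129.9796 Y149.8792
G1 X130.1524 Y191.2755
M5
G0 X0.0000 Y0.0000

1 u = 1 mm; y_m = 221.4818 − y.

[1] `<path>` quadratic bezier, #008000→score S446 F2384: (78.4057,24.2454) → (58.8770,36.2890) → (41.7974,52.0467) → (27.1667,71.5185) → (14.9850,94.7045)

[2] `<polyline>` open polyline, #008000→score S446 F2384: (44.7459,23.4873) → (13.6428,108.6033) → (136.2141,118.0268)

[3] `<polyline>` open polyline, #008000→score S446 F2384: (55.8366,170.3902) → (95.9922,144.5620) → (143.7704,169.9666) → (74.5684,167.0166)

[4] `<polygon>` closed polygon, #000000→cut S870 F921: (139.2640,124.0348) → (171.8180,156.4736) → (119.1006,202.2364) → (113.5743,6.1760) → (25.9521,40.1811) → (139.2640,124.0348) (closed)

[5] `<path>` regular polygon, #000000→cut S870 F921: (136.5469,31.7397) → (156.1856,50.4083) → (180.0091,37.4998) → (175.0942,10.8533) → (148.2332,7.2934) → (136.5469,31.7397) (closed)

[6] `<path>` quadratic bezier, #008000→score S446 F2384: (124.2327,70.3400) → (127.0197,89.4115) → (128.9353,115.9246) → (129.9796,149.8792) → (130.1524,191.2755)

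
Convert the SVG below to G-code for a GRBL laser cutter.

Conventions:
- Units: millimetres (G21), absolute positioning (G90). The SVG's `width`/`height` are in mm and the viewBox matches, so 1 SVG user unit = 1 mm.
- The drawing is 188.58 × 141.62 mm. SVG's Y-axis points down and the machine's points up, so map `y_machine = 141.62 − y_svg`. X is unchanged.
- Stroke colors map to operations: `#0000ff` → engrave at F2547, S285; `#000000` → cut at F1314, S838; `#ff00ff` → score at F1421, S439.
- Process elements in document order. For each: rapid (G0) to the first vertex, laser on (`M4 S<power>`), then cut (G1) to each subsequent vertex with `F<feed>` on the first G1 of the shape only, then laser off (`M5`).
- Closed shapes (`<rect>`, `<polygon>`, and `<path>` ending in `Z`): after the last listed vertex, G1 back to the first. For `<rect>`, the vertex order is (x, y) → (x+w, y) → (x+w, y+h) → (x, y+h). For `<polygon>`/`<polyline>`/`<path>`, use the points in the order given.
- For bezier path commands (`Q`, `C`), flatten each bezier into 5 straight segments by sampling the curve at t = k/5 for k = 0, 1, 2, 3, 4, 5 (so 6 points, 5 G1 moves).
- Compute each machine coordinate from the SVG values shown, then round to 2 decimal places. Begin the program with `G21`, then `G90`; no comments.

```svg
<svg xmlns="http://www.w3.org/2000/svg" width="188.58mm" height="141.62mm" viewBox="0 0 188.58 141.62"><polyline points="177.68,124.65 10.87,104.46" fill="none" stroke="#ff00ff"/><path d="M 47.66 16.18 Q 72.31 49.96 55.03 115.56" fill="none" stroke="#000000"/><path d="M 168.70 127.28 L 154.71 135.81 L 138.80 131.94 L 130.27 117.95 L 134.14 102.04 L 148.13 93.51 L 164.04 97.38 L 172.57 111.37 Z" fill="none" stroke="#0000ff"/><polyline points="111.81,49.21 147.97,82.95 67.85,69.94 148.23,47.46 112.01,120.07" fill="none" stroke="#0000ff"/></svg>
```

viewBox `0 0 188.58 141.62` with mm width/height → 1 unit = 1 mm. Flip: y_m = 141.62 − y_svg.

**Shape 1** — `<polyline>` line segment, stroke `#ff00ff` → score (S439, F1421). Machine vertices: (177.68,16.97) → (10.87,37.16). Open path.

**Shape 2** — `<path>` quadratic bezier, stroke `#000000` → cut (S838, F1314). Control points (SVG): P0=(47.66,16.18), P1=(72.31,49.96), P2=(55.03,115.56); sampled at t=k/5. Machine vertices: (47.66,125.44) → (55.84,110.66) → (60.67,93.32) → (62.15,73.45) → (60.26,51.03) → (55.03,26.06). Open path.

**Shape 3** — `<path>` regular polygon, stroke `#0000ff` → engrave (S285, F2547). Machine vertices: (168.70,14.34) → (154.71,5.81) → (138.80,9.68) → (130.27,23.67) → (134.14,39.58) → (148.13,48.11) → (164.04,44.24) → (172.57,30.25) → (168.70,14.34). Closed: final G1 returns to the first vertex.

**Shape 4** — `<polyline>` open polyline, stroke `#0000ff` → engrave (S285, F2547). Machine vertices: (111.81,92.41) → (147.97,58.67) → (67.85,71.68) → (148.23,94.16) → (112.01,21.55). Open path.

G21
G90
G0 X177.68 Y16.97
M4 S439
G1 X10.87 Y37.16 F1421
M5
G0 X47.66 Y125.44
M4 S838
G1 X55.84 Y110.66 F1314
G1 X60.67 Y93.32
G1 X62.15 Y73.45
G1 X60.26 Y51.03
G1 X55.03 Y26.06
M5
G0 X168.70 Y14.34
M4 S285
G1 X154.71 Y5.81 F2547
G1 X138.80 Y9.68
G1 X130.27 Y23.67
G1 X134.14 Y39.58
G1 X148.13 Y48.11
G1 X164.04 Y44.24
G1 X172.57 Y30.25
G1 X168.70 Y14.34
M5
G0 X111.81 Y92.41
M4 S285
G1 X147.97 Y58.67 F2547
G1 X67.85 Y71.68
G1 X148.23 Y94.16
G1 X112.01 Y21.55
M5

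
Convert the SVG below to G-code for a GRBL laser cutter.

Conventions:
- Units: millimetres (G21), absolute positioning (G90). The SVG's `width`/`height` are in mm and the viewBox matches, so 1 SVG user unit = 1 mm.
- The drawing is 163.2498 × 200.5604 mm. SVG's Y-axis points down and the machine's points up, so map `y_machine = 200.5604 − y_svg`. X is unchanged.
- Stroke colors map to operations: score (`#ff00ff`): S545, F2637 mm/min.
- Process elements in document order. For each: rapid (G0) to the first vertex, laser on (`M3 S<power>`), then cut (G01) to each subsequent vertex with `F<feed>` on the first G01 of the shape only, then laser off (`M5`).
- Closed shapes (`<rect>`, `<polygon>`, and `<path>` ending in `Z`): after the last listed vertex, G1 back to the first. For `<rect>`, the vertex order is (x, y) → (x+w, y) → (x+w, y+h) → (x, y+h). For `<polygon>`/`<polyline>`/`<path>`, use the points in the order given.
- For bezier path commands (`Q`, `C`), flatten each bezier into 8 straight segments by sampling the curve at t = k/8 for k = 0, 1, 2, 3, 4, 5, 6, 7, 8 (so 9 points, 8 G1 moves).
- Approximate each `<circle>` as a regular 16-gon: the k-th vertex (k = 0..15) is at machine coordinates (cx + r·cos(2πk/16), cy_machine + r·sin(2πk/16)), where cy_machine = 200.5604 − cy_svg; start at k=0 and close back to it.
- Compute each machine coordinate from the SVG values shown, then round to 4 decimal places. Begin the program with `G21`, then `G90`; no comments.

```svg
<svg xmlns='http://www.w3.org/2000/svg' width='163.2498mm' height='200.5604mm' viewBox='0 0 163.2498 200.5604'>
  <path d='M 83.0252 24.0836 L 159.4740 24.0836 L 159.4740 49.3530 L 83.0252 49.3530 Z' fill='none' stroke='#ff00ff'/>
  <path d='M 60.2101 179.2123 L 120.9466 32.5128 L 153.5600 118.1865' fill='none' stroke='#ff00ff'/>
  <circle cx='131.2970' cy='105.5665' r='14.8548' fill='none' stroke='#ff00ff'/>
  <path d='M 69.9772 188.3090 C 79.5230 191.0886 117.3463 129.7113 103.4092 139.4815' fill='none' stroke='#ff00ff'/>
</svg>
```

G21
G90
G0 X83.0252 Y176.4768
M3 S545
G01 X159.4740 Y176.4768 F2637
G01 X159.4740 Y151.2074
G01 X83.0252 Y151.2074
G01 X83.0252 Y176.4768
M5
G0 X60.2101 Y21.3481
M3 S545
G01 X120.9466 Y168.0476 F2637
G01 X153.5600 Y82.3739
M5
G0 X146.1518 Y94.9939
M3 S545
G01 X145.0210 Y100.6786 F2637
G01 X141.8009 Y105.4978
G01 X136.9817 Y108.7179
G01 X131.2970 Y109.8487
G01 X125.6123 Y108.7179
G01 X120.7931 Y105.4978
G01 X117.5730 Y100.6786
G01 X116.4422 Y94.9939
G01 X117.5730 Y89.3092
G01 X120.7931 Y84.4900
G01 X125.6123 Y81.2699
G01 X131.2970 Y80.1391
G01 X136.9817 Y81.2699
G01 X141.8009 Y84.4900
G01 X145.0210 Y89.3092
G01 X146.1518 Y94.9939
M5
G0 X69.9772 Y12.2514
M3 S545
G01 X74.7261 Y13.9521 F2637
G01 X81.1880 Y20.0820
G01 X88.4250 Y29.0553
G01 X95.4993 Y39.2866
G01 X101.4728 Y49.1902
G01 X105.4075 Y57.1805
G01 X106.3657 Y61.6720
G01 X103.4092 Y61.0789
M5

Since the viewBox matches the mm dimensions, user units are millimetres directly. The only transform is the Y-flip y_m = 200.5604 − y_svg.

Shape 1 is a rectangle drawn with `<path>`. Its stroke #ff00ff means score at S545, F2637. After flipping Y the toolpath is (83.0252,176.4768) → (159.4740,176.4768) → (159.4740,151.2074) → (83.0252,151.2074) → (83.0252,176.4768), returning to the start.

Shape 2 is a open polyline drawn with `<path>`. Its stroke #ff00ff means score at S545, F2637. After flipping Y the toolpath is (60.2101,21.3481) → (120.9466,168.0476) → (153.5600,82.3739).

Shape 3 is a circle drawn with `<circle>`. Its stroke #ff00ff means score at S545, F2637. After flipping Y the toolpath is (146.1518,94.9939) → (145.0210,100.6786) → (141.8009,105.4978) → (136.9817,108.7179) → (131.2970,109.8487) → (125.6123,108.7179) → (120.7931,105.4978) → (117.5730,100.6786) → (116.4422,94.9939) → (117.5730,89.3092) → (120.7931,84.4900) → (125.6123,81.2699) → (131.2970,80.1391) → (136.9817,81.2699) → (141.8009,84.4900) → (145.0210,89.3092) → (146.1518,94.9939), returning to the start.

Shape 4 is a cubic bezier drawn with `<path>`. Its stroke #ff00ff means score at S545, F2637. After flipping Y the toolpath is (69.9772,12.2514) → (74.7261,13.9521) → (81.1880,20.0820) → (88.4250,29.0553) → (95.4993,39.2866) → (101.4728,49.1902) → (105.4075,57.1805) → (106.3657,61.6720) → (103.4092,61.0789).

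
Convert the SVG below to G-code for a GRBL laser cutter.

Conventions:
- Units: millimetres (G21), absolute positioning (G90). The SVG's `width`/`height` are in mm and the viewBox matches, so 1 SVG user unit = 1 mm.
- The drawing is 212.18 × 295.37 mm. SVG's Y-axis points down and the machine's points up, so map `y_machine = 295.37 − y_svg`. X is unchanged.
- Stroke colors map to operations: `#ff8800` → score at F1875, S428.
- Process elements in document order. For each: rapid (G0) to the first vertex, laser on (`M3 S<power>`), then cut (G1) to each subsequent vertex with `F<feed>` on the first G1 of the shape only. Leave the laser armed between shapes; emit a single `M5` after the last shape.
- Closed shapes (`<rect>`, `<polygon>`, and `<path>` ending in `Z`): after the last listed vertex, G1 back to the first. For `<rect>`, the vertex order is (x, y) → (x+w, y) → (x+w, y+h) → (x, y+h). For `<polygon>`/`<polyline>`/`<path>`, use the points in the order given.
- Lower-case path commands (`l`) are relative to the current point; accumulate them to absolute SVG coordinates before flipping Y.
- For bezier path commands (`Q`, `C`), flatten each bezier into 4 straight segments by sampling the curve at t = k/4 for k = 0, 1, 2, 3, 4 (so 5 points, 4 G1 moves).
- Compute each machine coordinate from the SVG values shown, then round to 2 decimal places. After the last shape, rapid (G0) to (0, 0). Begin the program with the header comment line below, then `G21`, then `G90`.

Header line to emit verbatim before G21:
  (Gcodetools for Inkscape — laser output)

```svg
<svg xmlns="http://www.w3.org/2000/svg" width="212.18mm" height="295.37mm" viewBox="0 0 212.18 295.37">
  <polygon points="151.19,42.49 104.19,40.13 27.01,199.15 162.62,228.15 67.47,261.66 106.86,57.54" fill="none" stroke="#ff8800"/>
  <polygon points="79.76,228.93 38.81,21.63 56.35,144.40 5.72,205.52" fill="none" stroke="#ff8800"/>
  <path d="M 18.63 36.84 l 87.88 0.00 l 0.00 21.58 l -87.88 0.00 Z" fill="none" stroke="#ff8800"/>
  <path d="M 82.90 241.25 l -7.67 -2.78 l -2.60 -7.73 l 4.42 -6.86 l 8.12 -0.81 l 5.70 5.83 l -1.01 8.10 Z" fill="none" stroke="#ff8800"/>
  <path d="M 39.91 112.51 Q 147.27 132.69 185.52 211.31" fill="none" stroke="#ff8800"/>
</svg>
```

Since the viewBox matches the mm dimensions, user units are millimetres directly. The only transform is the Y-flip y_m = 295.37 − y_svg.

Shape 1 is a closed polygon drawn with `<polygon>`. Its stroke #ff8800 means score at S428, F1875. After flipping Y the toolpath is (151.19,252.88) → (104.19,255.24) → (27.01,96.22) → (162.62,67.22) → (67.47,33.71) → (106.86,237.83) → (151.19,252.88), returning to the start.

Shape 2 is a closed polygon drawn with `<polygon>`. Its stroke #ff8800 means score at S428, F1875. After flipping Y the toolpath is (79.76,66.44) → (38.81,273.74) → (56.35,150.97) → (5.72,89.85) → (79.76,66.44), returning to the start.

Shape 3 is a rectangle drawn with `<path>`. Its stroke #ff8800 means score at S428, F1875. After flipping Y the toolpath is (18.63,258.53) → (106.51,258.53) → (106.51,236.95) → (18.63,236.95) → (18.63,258.53), returning to the start.

Shape 4 is a regular polygon drawn with `<path>`. Its stroke #ff8800 means score at S428, F1875. After flipping Y the toolpath is (82.90,54.12) → (75.23,56.90) → (72.63,64.63) → (77.05,71.49) → (85.17,72.30) → (90.87,66.47) → (89.86,58.37) → (82.90,54.12), returning to the start.

Shape 5 is a quadratic bezier drawn with `<path>`. Its stroke #ff8800 means score at S428, F1875. After flipping Y the toolpath is (39.91,182.86) → (89.27,169.12) → (129.99,148.07) → (162.08,119.72) → (185.52,84.06).

(Gcodetools for Inkscape — laser output)
G21
G90
G0 X151.19 Y252.88
M3 S428
G1 X104.19 Y255.24 F1875
G1 X27.01 Y96.22
G1 X162.62 Y67.22
G1 X67.47 Y33.71
G1 X106.86 Y237.83
G1 X151.19 Y252.88
G0 X79.76 Y66.44
M3 S428
G1 X38.81 Y273.74 F1875
G1 X56.35 Y150.97
G1 X5.72 Y89.85
G1 X79.76 Y66.44
G0 X18.63 Y258.53
M3 S428
G1 X106.51 Y258.53 F1875
G1 X106.51 Y236.95
G1 X18.63 Y236.95
G1 X18.63 Y258.53
G0 X82.90 Y54.12
M3 S428
G1 X75.23 Y56.90 F1875
G1 X72.63 Y64.63
G1 X77.05 Y71.49
G1 X85.17 Y72.30
G1 X90.87 Y66.47
G1 X89.86 Y58.37
G1 X82.90 Y54.12
G0 X39.91 Y182.86
M3 S428
G1 X89.27 Y169.12 F1875
G1 X129.99 Y148.07
G1 X162.08 Y119.72
G1 X185.52 Y84.06
M5
G0 X0.00 Y0.00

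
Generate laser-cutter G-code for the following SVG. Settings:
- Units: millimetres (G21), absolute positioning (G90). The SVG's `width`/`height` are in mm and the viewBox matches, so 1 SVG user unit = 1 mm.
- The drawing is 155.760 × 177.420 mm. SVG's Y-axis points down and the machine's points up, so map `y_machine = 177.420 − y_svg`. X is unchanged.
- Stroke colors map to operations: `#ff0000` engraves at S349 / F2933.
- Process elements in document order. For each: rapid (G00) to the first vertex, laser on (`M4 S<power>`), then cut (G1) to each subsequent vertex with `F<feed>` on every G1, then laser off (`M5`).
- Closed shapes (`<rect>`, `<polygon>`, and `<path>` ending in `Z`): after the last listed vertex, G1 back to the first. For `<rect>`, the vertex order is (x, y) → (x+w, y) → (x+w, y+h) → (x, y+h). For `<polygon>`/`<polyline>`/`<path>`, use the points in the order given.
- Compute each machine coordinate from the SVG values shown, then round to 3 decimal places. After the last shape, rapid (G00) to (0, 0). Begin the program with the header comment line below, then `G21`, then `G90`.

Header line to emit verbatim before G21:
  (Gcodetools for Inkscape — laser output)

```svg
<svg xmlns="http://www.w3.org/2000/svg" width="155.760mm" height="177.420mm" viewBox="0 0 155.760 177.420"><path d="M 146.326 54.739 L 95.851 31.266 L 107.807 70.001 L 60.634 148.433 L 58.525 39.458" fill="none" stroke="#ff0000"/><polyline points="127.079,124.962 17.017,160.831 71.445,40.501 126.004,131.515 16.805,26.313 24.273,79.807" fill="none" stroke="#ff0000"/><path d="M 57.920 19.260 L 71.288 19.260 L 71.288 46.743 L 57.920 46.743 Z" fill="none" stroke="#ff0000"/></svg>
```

Since the viewBox matches the mm dimensions, user units are millimetres directly. The only transform is the Y-flip y_m = 177.420 − y_svg.

Shape 1 is a open polyline drawn with `<path>`. Its stroke #ff0000 means engrave at S349, F2933. After flipping Y the toolpath is (146.326,122.681) → (95.851,146.154) → (107.807,107.419) → (60.634,28.987) → (58.525,137.962).

Shape 2 is a open polyline drawn with `<polyline>`. Its stroke #ff0000 means engrave at S349, F2933. After flipping Y the toolpath is (127.079,52.458) → (17.017,16.589) → (71.445,136.919) → (126.004,45.905) → (16.805,151.107) → (24.273,97.613).

Shape 3 is a rectangle drawn with `<path>`. Its stroke #ff0000 means engrave at S349, F2933. After flipping Y the toolpath is (57.920,158.160) → (71.288,158.160) → (71.288,130.677) → (57.920,130.677) → (57.920,158.160), returning to the start.

(Gcodetools for Inkscape — laser output)
G21
G90
G00 X146.326 Y122.681
M4 S349
G1 X95.851 Y146.154 F2933
G1 X107.807 Y107.419 F2933
G1 X60.634 Y28.987 F2933
G1 X58.525 Y137.962 F2933
M5
G00 X127.079 Y52.458
M4 S349
G1 X17.017 Y16.589 F2933
G1 X71.445 Y136.919 F2933
G1 X126.004 Y45.905 F2933
G1 X16.805 Y151.107 F2933
G1 X24.273 Y97.613 F2933
M5
G00 X57.920 Y158.160
M4 S349
G1 X71.288 Y158.160 F2933
G1 X71.288 Y130.677 F2933
G1 X57.920 Y130.677 F2933
G1 X57.920 Y158.160 F2933
M5
G00 X0.000 Y0.000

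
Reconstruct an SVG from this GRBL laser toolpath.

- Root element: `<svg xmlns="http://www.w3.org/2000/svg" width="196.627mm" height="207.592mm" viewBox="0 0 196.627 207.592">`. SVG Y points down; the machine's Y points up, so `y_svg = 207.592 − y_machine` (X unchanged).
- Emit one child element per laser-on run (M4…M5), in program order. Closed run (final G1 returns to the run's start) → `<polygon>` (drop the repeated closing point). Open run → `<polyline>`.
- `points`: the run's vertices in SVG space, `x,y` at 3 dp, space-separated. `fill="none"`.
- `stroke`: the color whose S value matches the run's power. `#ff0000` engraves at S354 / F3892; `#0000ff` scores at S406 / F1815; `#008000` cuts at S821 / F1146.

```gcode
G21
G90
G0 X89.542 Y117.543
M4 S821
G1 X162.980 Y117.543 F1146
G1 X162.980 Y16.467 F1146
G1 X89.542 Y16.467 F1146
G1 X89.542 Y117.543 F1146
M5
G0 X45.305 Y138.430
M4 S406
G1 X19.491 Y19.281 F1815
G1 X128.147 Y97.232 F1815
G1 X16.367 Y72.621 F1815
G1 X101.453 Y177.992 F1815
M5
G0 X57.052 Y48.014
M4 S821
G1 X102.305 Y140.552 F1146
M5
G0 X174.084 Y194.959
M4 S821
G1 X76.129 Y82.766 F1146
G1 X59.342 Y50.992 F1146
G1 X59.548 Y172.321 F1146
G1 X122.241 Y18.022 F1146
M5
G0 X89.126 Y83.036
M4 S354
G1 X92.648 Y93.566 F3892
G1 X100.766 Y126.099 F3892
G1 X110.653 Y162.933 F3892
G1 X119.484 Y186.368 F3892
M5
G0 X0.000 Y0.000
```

<svg xmlns="http://www.w3.org/2000/svg" width="196.627mm" height="207.592mm" viewBox="0 0 196.627 207.592">
  <polygon points="89.542,90.049 162.980,90.049 162.980,191.125 89.542,191.125" fill="none" stroke="#008000"/>
  <polyline points="45.305,69.162 19.491,188.311 128.147,110.360 16.367,134.971 101.453,29.600" fill="none" stroke="#0000ff"/>
  <polyline points="57.052,159.578 102.305,67.040" fill="none" stroke="#008000"/>
  <polyline points="174.084,12.633 76.129,124.826 59.342,156.600 59.548,35.271 122.241,189.570" fill="none" stroke="#008000"/>
  <polyline points="89.126,124.556 92.648,114.026 100.766,81.493 110.653,44.659 119.484,21.224" fill="none" stroke="#ff0000"/>
</svg>

y_svg = 207.592 − y_m.

[1] S821→`#008000` (cut); closed run; points: 89.542,90.049 162.980,90.049 162.980,191.125 89.542,191.125

[2] S406→`#0000ff` (score); open run; points: 45.305,69.162 19.491,188.311 128.147,110.360 16.367,134.971 101.453,29.600

[3] S821→`#008000` (cut); open run; points: 57.052,159.578 102.305,67.040

[4] S821→`#008000` (cut); open run; points: 174.084,12.633 76.129,124.826 59.342,156.600 59.548,35.271 122.241,189.570

[5] S354→`#ff0000` (engrave); open run; points: 89.126,124.556 92.648,114.026 100.766,81.493 110.653,44.659 119.484,21.224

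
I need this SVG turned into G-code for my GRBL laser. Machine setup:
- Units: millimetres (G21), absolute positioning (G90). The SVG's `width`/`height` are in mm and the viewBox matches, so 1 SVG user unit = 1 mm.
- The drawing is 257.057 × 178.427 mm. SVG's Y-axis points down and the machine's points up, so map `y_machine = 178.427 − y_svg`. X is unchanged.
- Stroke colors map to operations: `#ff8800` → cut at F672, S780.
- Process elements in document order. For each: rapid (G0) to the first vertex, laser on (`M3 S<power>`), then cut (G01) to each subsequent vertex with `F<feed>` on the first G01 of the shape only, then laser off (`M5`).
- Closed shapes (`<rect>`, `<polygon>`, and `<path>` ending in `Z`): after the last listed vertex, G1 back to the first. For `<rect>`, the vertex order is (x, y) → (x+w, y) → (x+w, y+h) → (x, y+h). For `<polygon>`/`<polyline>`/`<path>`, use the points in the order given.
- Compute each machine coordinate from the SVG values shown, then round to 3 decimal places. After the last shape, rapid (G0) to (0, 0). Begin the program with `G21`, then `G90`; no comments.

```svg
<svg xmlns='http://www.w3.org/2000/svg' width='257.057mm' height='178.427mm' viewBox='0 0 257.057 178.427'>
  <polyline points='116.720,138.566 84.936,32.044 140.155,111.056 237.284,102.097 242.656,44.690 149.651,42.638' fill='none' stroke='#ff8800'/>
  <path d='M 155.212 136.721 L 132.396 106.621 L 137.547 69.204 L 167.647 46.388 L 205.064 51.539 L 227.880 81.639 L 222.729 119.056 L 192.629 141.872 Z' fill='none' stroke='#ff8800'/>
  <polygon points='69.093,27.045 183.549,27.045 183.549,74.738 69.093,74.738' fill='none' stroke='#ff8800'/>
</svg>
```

viewBox `0 0 257.057 178.427` with mm width/height → 1 unit = 1 mm. Flip: y_m = 178.427 − y_svg.

**Shape 1** — `<polyline>` open polyline, stroke `#ff8800` → cut (S780, F672). Machine vertices: (116.720,39.861) → (84.936,146.383) → (140.155,67.371) → (237.284,76.330) → (242.656,133.737) → (149.651,135.789). Open path.

**Shape 2** — `<path>` regular polygon, stroke `#ff8800` → cut (S780, F672). Machine vertices: (155.212,41.706) → (132.396,71.806) → (137.547,109.223) → (167.647,132.039) → (205.064,126.888) → (227.880,96.788) → (222.729,59.371) → (192.629,36.555) → (155.212,41.706). Closed: final G1 returns to the first vertex.

**Shape 3** — `<polygon>` rectangle, stroke `#ff8800` → cut (S780, F672). Machine vertices: (69.093,151.382) → (183.549,151.382) → (183.549,103.689) → (69.093,103.689) → (69.093,151.382). Closed: final G1 returns to the first vertex.

G21
G90
G0 X116.720 Y39.861
M3 S780
G01 X84.936 Y146.383 F672
G01 X140.155 Y67.371
G01 X237.284 Y76.330
G01 X242.656 Y133.737
G01 X149.651 Y135.789
M5
G0 X155.212 Y41.706
M3 S780
G01 X132.396 Y71.806 F672
G01 X137.547 Y109.223
G01 X167.647 Y132.039
G01 X205.064 Y126.888
G01 X227.880 Y96.788
G01 X222.729 Y59.371
G01 X192.629 Y36.555
G01 X155.212 Y41.706
M5
G0 X69.093 Y151.382
M3 S780
G01 X183.549 Y151.382 F672
G01 X183.549 Y103.689
G01 X69.093 Y103.689
G01 X69.093 Y151.382
M5
G0 X0.000 Y0.000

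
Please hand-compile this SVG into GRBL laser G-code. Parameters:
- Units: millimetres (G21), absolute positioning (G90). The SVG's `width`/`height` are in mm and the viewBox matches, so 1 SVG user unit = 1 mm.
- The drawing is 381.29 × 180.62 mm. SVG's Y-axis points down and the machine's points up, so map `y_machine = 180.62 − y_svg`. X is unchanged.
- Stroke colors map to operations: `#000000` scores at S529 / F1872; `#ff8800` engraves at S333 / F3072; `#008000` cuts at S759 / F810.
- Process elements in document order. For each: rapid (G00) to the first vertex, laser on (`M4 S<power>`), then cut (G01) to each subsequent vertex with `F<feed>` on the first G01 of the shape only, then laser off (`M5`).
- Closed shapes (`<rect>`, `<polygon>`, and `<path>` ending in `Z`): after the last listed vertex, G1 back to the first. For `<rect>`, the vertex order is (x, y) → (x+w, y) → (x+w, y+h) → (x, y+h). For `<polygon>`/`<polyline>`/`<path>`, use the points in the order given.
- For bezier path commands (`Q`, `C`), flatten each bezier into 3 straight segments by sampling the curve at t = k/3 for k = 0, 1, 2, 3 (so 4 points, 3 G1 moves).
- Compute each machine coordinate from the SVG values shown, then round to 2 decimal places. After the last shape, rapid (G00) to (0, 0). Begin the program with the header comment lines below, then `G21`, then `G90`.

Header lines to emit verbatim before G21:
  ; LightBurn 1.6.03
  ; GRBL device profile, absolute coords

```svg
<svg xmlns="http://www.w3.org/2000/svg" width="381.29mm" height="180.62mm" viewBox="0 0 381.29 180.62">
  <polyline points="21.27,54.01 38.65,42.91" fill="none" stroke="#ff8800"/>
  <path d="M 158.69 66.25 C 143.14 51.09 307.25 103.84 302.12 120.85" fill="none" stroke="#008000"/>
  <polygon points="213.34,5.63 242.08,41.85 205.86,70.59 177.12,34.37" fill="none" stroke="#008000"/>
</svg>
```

; LightBurn 1.6.03
; GRBL device profile, absolute coords
G21
G90
G00 X21.27 Y126.61
M4 S333
G01 X38.65 Y137.71 F3072
M5
G00 X158.69 Y114.37
M4 S759
G01 X190.10 Y110.73 F810
G01 X263.76 Y84.85
G01 X302.12 Y59.77
M5
G00 X213.34 Y174.99
M4 S759
G01 X242.08 Y138.77 F810
G01 X205.86 Y110.03
G01 X177.12 Y146.25
G01 X213.34 Y174.99
M5
G00 X0.00 Y0.00

viewBox `0 0 381.29 180.62` with mm width/height → 1 unit = 1 mm. Flip: y_m = 180.62 − y_svg.

**Shape 1** — `<polyline>` line segment, stroke `#ff8800` → engrave (S333, F3072). Machine vertices: (21.27,126.61) → (38.65,137.71). Open path.

**Shape 2** — `<path>` cubic bezier, stroke `#008000` → cut (S759, F810). Control points (SVG): P0=(158.69,66.25), P1=(143.14,51.09), P2=(307.25,103.84), P3=(302.12,120.85); sampled at t=k/3. Machine vertices: (158.69,114.37) → (190.10,110.73) → (263.76,84.85) → (302.12,59.77). Open path.

**Shape 3** — `<polygon>` regular polygon, stroke `#008000` → cut (S759, F810). Machine vertices: (213.34,174.99) → (242.08,138.77) → (205.86,110.03) → (177.12,146.25) → (213.34,174.99). Closed: final G1 returns to the first vertex.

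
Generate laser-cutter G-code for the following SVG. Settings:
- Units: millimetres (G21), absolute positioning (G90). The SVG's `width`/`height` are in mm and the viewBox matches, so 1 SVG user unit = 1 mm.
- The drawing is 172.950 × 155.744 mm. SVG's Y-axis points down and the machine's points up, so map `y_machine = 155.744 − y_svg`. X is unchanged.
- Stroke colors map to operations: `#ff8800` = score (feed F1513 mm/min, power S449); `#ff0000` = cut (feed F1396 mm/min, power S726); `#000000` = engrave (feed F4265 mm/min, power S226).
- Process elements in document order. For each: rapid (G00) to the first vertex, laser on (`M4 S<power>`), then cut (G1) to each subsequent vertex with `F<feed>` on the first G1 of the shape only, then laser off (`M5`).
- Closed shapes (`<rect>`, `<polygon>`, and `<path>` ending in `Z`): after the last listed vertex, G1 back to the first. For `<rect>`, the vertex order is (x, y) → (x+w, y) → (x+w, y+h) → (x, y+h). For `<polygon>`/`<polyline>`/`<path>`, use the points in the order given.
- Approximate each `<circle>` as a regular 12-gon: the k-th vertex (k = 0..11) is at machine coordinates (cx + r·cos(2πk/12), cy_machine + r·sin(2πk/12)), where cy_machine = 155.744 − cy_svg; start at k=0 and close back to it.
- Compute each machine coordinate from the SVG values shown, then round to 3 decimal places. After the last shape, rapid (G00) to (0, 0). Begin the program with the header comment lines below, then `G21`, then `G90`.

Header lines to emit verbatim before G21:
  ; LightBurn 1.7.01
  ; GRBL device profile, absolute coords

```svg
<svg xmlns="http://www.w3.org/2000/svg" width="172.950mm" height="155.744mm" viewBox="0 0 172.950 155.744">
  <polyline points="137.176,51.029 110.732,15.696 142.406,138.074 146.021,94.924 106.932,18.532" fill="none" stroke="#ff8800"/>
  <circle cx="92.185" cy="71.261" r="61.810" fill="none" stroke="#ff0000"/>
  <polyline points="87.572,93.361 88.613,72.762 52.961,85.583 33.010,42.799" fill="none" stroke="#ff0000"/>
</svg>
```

; LightBurn 1.7.01
; GRBL device profile, absolute coords
G21
G90
G00 X137.176 Y104.715
M4 S449
G1 X110.732 Y140.048 F1513
G1 X142.406 Y17.670
G1 X146.021 Y60.820
G1 X106.932 Y137.212
M5
G00 X153.995 Y84.483
M4 S726
G1 X145.714 Y115.388 F1396
G1 X123.090 Y138.012
G1 X92.185 Y146.293
G1 X61.280 Y138.012
G1 X38.656 Y115.388
G1 X30.375 Y84.483
G1 X38.656 Y53.578
G1 X61.280 Y30.954
G1 X92.185 Y22.673
G1 X123.090 Y30.954
G1 X145.714 Y53.578
G1 X153.995 Y84.483
M5
G00 X87.572 Y62.383
M4 S726
G1 X88.613 Y82.982 F1396
G1 X52.961 Y70.161
G1 X33.010 Y112.945
M5
G00 X0.000 Y0.000

Since the viewBox matches the mm dimensions, user units are millimetres directly. The only transform is the Y-flip y_m = 155.744 − y_svg.

Shape 1 is a open polyline drawn with `<polyline>`. Its stroke #ff8800 means score at S449, F1513. After flipping Y the toolpath is (137.176,104.715) → (110.732,140.048) → (142.406,17.670) → (146.021,60.820) → (106.932,137.212).

Shape 2 is a circle drawn with `<circle>`. Its stroke #ff0000 means cut at S726, F1396. After flipping Y the toolpath is (153.995,84.483) → (145.714,115.388) → (123.090,138.012) → (92.185,146.293) → (61.280,138.012) → (38.656,115.388) → (30.375,84.483) → (38.656,53.578) → (61.280,30.954) → (92.185,22.673) → (123.090,30.954) → (145.714,53.578) → (153.995,84.483), returning to the start.

Shape 3 is a open polyline drawn with `<polyline>`. Its stroke #ff0000 means cut at S726, F1396. After flipping Y the toolpath is (87.572,62.383) → (88.613,82.982) → (52.961,70.161) → (33.010,112.945).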